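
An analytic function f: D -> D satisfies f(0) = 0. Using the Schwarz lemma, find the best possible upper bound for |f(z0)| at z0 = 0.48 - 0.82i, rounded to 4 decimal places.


Step 1: Schwarz lemma: if f: D -> D is analytic with f(0) = 0, then |f(z)| <= |z| for all z in D, and this is sharp (f(z) = z).
Step 2: |z0|^2 = 0.48^2 + (-0.82)^2 = 0.9028
Step 3: |z0| = sqrt(0.9028) = 0.950158
Step 4: Best bound = |z0| = 0.9502

0.9502


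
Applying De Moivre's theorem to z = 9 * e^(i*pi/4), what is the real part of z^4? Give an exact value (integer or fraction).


Step 1: By De Moivre's theorem, z^4 = 9^4 * e^(i*4*pi/4) = 6561 * (cos(pi) + i*sin(pi))
Step 2: |z|^4 = 9^4 = 6561
Step 3: The angle pi already lies in [0, 2*pi)
Step 4: cos(pi) = -1
Step 5: Re(z^4) = 6561 * (-1) = -6561

-6561


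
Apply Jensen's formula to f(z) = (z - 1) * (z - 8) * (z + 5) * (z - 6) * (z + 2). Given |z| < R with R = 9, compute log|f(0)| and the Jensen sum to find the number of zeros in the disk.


Jensen's formula: (1/2pi)*integral log|f(Re^it)|dt = log|f(0)| + sum_{|a_k|<R} log(R/|a_k|)
Step 1: f(0) = (-1) * (-8) * 5 * (-6) * 2 = -480
Step 2: log|f(0)| = log|1| + log|8| + log|-5| + log|6| + log|-2| = 6.1738
Step 3: Zeros inside |z| < 9: 1, 8, -5, 6, -2
Step 4: Jensen sum = log(9/1) + log(9/8) + log(9/5) + log(9/6) + log(9/2) = 4.8123
Step 5: n(R) = number of terms in the Jensen sum = count of zeros inside |z| < 9 = 5

5


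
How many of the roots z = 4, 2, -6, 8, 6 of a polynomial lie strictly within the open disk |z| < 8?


Step 1: Check each root:
  z = 4: |4| = 4 < 8
  z = 2: |2| = 2 < 8
  z = -6: |-6| = 6 < 8
  z = 8: |8| = 8 >= 8
  z = 6: |6| = 6 < 8
Step 2: Count = 4

4


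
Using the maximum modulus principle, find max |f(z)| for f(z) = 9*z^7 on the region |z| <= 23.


Step 1: On |z| = 23, |f(z)| = 9 * |z|^7 = 9 * 23^7
Step 2: By maximum modulus principle, maximum is on boundary.
Step 3: Maximum = 9 * 3404825447 = 30643429023

30643429023


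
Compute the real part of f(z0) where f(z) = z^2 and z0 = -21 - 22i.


Step 1: z0 = -21 - 22i
Step 2: z0^2 = (-21)^2 - (-22)^2 + 924i
Step 3: real part = 441 - 484 = -43

-43


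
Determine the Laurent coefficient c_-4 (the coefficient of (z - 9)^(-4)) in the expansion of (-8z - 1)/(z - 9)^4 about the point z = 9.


Step 1: Write the numerator in powers of (z - 9): -8z - 1 = -8(z - 9) + (-8*9 - 1) = -8(z - 9) - 73
Step 2: Divide by (z - 9)^4: f(z) = -73(z - 9)^(-4) - 8(z - 9)^(-3)
Step 3: This finite sum is the Laurent series of f about z = 9.
Step 4: Coefficient of (z - 9)^(-4) = -8*9 - 1 = -73

-73


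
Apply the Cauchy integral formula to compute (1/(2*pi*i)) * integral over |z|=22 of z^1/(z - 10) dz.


Step 1: f(z) = z^1, a = 10 is inside |z| = 22
Step 2: By Cauchy integral formula: (1/(2pi*i)) * integral = f(a)
Step 3: f(10) = 10^1 = 10

10


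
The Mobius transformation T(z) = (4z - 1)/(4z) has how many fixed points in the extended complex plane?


Step 1: Fixed points satisfy T(z) = z
Step 2: 4z^2 - 4z + 1 = 0
Step 3: Discriminant = (-4)^2 - 4*4*1 = 0
Step 4: Number of fixed points = 1

1


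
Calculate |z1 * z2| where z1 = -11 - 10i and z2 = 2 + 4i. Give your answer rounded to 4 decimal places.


Step 1: |z1| = sqrt((-11)^2 + (-10)^2) = sqrt(221)
Step 2: |z2| = sqrt(2^2 + 4^2) = sqrt(20)
Step 3: |z1*z2| = |z1|*|z2| = sqrt(221) * sqrt(20) = sqrt(221 * 20) = sqrt(4420)
Step 4: = 66.4831

66.4831


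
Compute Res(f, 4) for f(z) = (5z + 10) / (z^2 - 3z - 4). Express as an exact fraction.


Step 1: Q(z) = z^2 - 3z - 4 = (z - 4)(z + 1)
Step 2: Q'(z) = 2z - 3
Step 3: Q'(4) = 5, P(4) = 30
Step 4: Res = P(4)/Q'(4) = 30/5 = 6

6


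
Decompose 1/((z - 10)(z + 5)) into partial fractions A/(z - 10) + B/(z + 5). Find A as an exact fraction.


Step 1: Multiply both sides by (z - 10) and set z = 10
Step 2: A = 1 / (10 + 5)
Step 3: A = 1 / 15
Step 4: A = 1/15

1/15


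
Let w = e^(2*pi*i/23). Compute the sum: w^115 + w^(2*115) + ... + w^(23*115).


Step 1: The sum sum_{j=1}^{n} w^(k*j) equals n if n | k, else 0.
Step 2: Here n = 23, k = 115
Step 3: Does n divide k? 23 | 115 -> True
Step 4: Sum = 23

23


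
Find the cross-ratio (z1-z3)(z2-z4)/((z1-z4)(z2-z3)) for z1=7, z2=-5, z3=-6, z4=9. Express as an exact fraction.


Step 1: (z1-z3)(z2-z4) = 13 * (-14) = -182
Step 2: (z1-z4)(z2-z3) = (-2) * 1 = -2
Step 3: Cross-ratio = 182/2 = 91

91


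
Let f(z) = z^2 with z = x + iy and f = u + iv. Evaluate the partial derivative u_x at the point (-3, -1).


Step 1: f(z) = (x+iy)^2 + 0
Step 2: u = (x^2 - y^2) + 0
Step 3: u_x = 2x + 0
Step 4: At (-3, -1): u_x = -6 + 0 = -6

-6


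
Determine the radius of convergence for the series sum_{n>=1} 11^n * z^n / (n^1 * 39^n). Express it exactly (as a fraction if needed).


Step 1: General term a_n = 11^n / (n^1 * 39^n)
Step 2: By the root test, |a_n|^(1/n) = 11 / (n^(1/n) * 39) -> 11/39 as n -> infinity (since n^(1/n) -> 1)
Step 3: R = 1/lim|a_n|^(1/n) = 39/11

39/11


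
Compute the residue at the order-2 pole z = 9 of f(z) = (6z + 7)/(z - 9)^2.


Step 1: Pole of order 2 at z = 9
Step 2: Res = lim d/dz [(z - 9)^2 * f(z)] as z -> 9
Step 3: (z - 9)^2 * f(z) = 6z + 7
Step 4: d/dz[6z + 7] = 6

6


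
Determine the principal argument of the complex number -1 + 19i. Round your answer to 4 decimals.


Step 1: z = -1 + 19i
Step 2: arg(z) = atan2(19, -1)
Step 3: arg(z) = 1.6234

1.6234


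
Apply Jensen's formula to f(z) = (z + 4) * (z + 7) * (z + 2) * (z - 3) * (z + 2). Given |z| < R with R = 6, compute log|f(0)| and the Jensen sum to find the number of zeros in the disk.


Jensen's formula: (1/2pi)*integral log|f(Re^it)|dt = log|f(0)| + sum_{|a_k|<R} log(R/|a_k|)
Step 1: f(0) = 4 * 7 * 2 * (-3) * 2 = -336
Step 2: log|f(0)| = log|-4| + log|-7| + log|-2| + log|3| + log|-2| = 5.8171
Step 3: Zeros inside |z| < 6: -4, -2, 3, -2
Step 4: Jensen sum = log(6/4) + log(6/2) + log(6/3) + log(6/2) = 3.2958
Step 5: n(R) = number of terms in the Jensen sum = count of zeros inside |z| < 6 = 4

4


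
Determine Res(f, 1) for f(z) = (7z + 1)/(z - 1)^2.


Step 1: Pole of order 2 at z = 1
Step 2: Res = lim d/dz [(z - 1)^2 * f(z)] as z -> 1
Step 3: (z - 1)^2 * f(z) = 7z + 1
Step 4: d/dz[7z + 1] = 7

7


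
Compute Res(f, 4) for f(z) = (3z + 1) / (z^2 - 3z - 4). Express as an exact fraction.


Step 1: Q(z) = z^2 - 3z - 4 = (z - 4)(z + 1)
Step 2: Q'(z) = 2z - 3
Step 3: Q'(4) = 5, P(4) = 13
Step 4: Res = P(4)/Q'(4) = 13/5 = 13/5

13/5


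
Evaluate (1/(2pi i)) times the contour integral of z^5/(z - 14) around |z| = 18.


Step 1: f(z) = z^5, a = 14 is inside |z| = 18
Step 2: By Cauchy integral formula: (1/(2pi*i)) * integral = f(a)
Step 3: f(14) = 14^5 = 537824

537824


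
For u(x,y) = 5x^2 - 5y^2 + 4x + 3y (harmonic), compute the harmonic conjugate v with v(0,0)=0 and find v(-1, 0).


Step 1: v_x = -u_y = 10y - 3
Step 2: v_y = u_x = 10x + 4
Step 3: v = 10xy - 3x + 4y + C
Step 4: v(0,0) = 0 => C = 0
Step 5: v(-1, 0) = 3

3


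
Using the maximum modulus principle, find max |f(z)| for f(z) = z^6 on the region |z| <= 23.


Step 1: On |z| = 23, |f(z)| = |z|^6 = 23^6
Step 2: By maximum modulus principle, maximum is on boundary.
Step 3: Maximum = 148035889 = 148035889

148035889


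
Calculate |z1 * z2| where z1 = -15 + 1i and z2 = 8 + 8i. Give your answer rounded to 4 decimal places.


Step 1: |z1| = sqrt((-15)^2 + 1^2) = sqrt(226)
Step 2: |z2| = sqrt(8^2 + 8^2) = sqrt(128)
Step 3: |z1*z2| = |z1|*|z2| = sqrt(226) * sqrt(128) = sqrt(226 * 128) = sqrt(28928)
Step 4: = 170.0823

170.0823


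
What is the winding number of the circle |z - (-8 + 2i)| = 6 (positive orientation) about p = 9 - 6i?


Step 1: Center c = (-8, 2), radius = 6
Step 2: |p - c|^2 = 17^2 + (-8)^2 = 353
Step 3: r^2 = 36
Step 4: |p-c| > r so winding number = 0

0


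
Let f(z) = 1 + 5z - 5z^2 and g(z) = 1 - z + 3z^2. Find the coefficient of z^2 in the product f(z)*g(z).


Step 1: z^2 term in f*g comes from: (1)*(3z^2) + (5z)*(-z) + (-5z^2)*(1)
Step 2: = 3 - 5 - 5
Step 3: = -7

-7


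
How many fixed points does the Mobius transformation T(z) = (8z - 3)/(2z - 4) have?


Step 1: Fixed points satisfy T(z) = z
Step 2: 2z^2 - 12z + 3 = 0
Step 3: Discriminant = (-12)^2 - 4*2*3 = 120
Step 4: Number of fixed points = 2

2


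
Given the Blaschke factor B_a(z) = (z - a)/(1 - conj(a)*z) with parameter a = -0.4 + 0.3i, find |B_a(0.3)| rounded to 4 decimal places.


Step 1: Numerator z0 - a = 0.3 - (-0.4 + 0.3i) = 0.7 - 0.3i
Step 2: Denominator 1 - conj(a)*z0 = 1 - (-0.4 - 0.3i)*0.3 = 1.12 + 0.09i
Step 3: |z0 - a|^2 = 0.7^2 + (-0.3)^2 = 0.58; |1 - conj(a)*z0|^2 = 1.12^2 + 0.09^2 = 1.2625
Step 4: |B_a(0.3)| = sqrt(0.58 / 1.2625) = sqrt(0.459406)
Step 5: = 0.6778

0.6778


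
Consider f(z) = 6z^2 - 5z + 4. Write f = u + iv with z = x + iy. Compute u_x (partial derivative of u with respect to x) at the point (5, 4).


Step 1: f(z) = 6(x+iy)^2 - 5(x+iy) + 4
Step 2: u = 6(x^2 - y^2) - 5x + 4
Step 3: u_x = 12x - 5
Step 4: At (5, 4): u_x = 60 - 5 = 55

55


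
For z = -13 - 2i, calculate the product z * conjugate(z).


Step 1: conj(z) = -13 + 2i
Step 2: z * conj(z) = (-13)^2 + (-2)^2
Step 3: = 169 + 4 = 173

173


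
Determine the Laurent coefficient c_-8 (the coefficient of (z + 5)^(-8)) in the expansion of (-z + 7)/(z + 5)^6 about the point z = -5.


Step 1: Write the numerator in powers of (z + 5): -z + 7 = -(z + 5) + (-1*(-5) + 7) = -(z + 5) + 12
Step 2: Divide by (z + 5)^6: f(z) = 12(z + 5)^(-6) - (z + 5)^(-5)
Step 3: This finite sum is the Laurent series of f about z = -5.
Step 4: Only the powers -6 and -5 appear, so the coefficient of (z + 5)^(-8) = 0

0


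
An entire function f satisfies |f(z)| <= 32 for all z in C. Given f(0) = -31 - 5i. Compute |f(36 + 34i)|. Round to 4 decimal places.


Step 1: By Liouville's theorem, a bounded entire function is constant.
Step 2: f(z) = f(0) = -31 - 5i for all z.
Step 3: |f(w)| = |-31 - 5i| = sqrt(961 + 25)
Step 4: = 31.4006

31.4006


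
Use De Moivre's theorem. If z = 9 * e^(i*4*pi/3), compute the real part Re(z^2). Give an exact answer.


Step 1: By De Moivre's theorem, z^2 = 9^2 * e^(i*2*4*pi/3) = 81 * (cos(8*pi/3) + i*sin(8*pi/3))
Step 2: |z|^2 = 9^2 = 81
Step 3: Reduce the angle mod 2*pi: 8*pi/3 - 2*pi = 2*pi/3
Step 4: cos(2*pi/3) = -1/2
Step 5: Re(z^2) = 81 * (-1/2) = -81/2

-81/2


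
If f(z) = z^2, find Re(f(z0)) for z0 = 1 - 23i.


Step 1: z0 = 1 - 23i
Step 2: z0^2 = 1^2 - (-23)^2 - 46i
Step 3: real part = 1 - 529 = -528

-528


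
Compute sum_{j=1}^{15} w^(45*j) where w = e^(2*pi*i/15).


Step 1: The sum sum_{j=1}^{n} w^(k*j) equals n if n | k, else 0.
Step 2: Here n = 15, k = 45
Step 3: Does n divide k? 15 | 45 -> True
Step 4: Sum = 15

15


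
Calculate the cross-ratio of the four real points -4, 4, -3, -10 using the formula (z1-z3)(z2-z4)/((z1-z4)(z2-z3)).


Step 1: (z1-z3)(z2-z4) = (-1) * 14 = -14
Step 2: (z1-z4)(z2-z3) = 6 * 7 = 42
Step 3: Cross-ratio = -14/42 = -1/3

-1/3


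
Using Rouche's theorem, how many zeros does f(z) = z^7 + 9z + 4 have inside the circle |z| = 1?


Step 1: On |z| = 1 the three terms have sizes |z^7| = 1^7 = 1, |9z| = 9*1 = 9, |4| = 4
Step 2: The dominant term is g(z) = 9z; let h(z) = z^7 + 4 so f = g + h
Step 3: On |z| = 1: |g| = 9 and |h| <= 1 + 4 = 5
Step 4: Since 9 > 5, |h| < |g| on |z| = 1, so by Rouche f has the same number of zeros as g inside |z| < 1
Step 5: g(z) = 9z has 1 zero (at the origin, multiplicity 1) inside |z| < 1. Answer = 1

1


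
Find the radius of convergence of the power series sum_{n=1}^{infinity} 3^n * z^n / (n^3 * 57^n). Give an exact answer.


Step 1: General term a_n = 3^n / (n^3 * 57^n)
Step 2: By the root test, |a_n|^(1/n) = 3 / (n^(3/n) * 57) -> 3/57 as n -> infinity (since n^(3/n) -> 1)
Step 3: R = 1/lim|a_n|^(1/n) = 57/3 = 19

19


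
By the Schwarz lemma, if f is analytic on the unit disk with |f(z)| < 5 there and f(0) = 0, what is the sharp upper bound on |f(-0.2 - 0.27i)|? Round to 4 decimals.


Step 1: g = f/5 maps D -> D with g(0) = 0, so by the Schwarz lemma |g(z)| <= |z|, i.e. |f(z)| <= 5|z|; this is sharp (f(z) = 5z).
Step 2: |z0|^2 = (-0.2)^2 + (-0.27)^2 = 0.1129
Step 3: |z0| = sqrt(0.1129) = 0.336006
Step 4: Best bound = 5 * |z0| = 5 * 0.336006 = 1.68

1.68


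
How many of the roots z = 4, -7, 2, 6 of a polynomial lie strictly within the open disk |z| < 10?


Step 1: Check each root:
  z = 4: |4| = 4 < 10
  z = -7: |-7| = 7 < 10
  z = 2: |2| = 2 < 10
  z = 6: |6| = 6 < 10
Step 2: Count = 4

4


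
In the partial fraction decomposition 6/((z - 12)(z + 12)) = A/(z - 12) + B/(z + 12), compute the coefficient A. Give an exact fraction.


Step 1: Multiply both sides by (z - 12) and set z = 12
Step 2: A = 6 / (12 + 12)
Step 3: A = 6 / 24
Step 4: A = 1/4

1/4


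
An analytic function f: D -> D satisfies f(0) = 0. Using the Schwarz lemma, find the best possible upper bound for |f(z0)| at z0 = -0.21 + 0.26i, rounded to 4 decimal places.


Step 1: Schwarz lemma: if f: D -> D is analytic with f(0) = 0, then |f(z)| <= |z| for all z in D, and this is sharp (f(z) = z).
Step 2: |z0|^2 = (-0.21)^2 + 0.26^2 = 0.1117
Step 3: |z0| = sqrt(0.1117) = 0.334215
Step 4: Best bound = |z0| = 0.3342

0.3342


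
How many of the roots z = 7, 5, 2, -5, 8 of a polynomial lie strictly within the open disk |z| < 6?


Step 1: Check each root:
  z = 7: |7| = 7 >= 6
  z = 5: |5| = 5 < 6
  z = 2: |2| = 2 < 6
  z = -5: |-5| = 5 < 6
  z = 8: |8| = 8 >= 6
Step 2: Count = 3

3


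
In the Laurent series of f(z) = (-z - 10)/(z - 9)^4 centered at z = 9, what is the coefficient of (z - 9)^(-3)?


Step 1: Write the numerator in powers of (z - 9): -z - 10 = -(z - 9) + (-1*9 - 10) = -(z - 9) - 19
Step 2: Divide by (z - 9)^4: f(z) = -19(z - 9)^(-4) - (z - 9)^(-3)
Step 3: This finite sum is the Laurent series of f about z = 9.
Step 4: Coefficient of (z - 9)^(-3) = coefficient of (z - 9) in the re-centred numerator = -1

-1


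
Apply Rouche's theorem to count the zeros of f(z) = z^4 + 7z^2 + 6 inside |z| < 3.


Step 1: On |z| = 3 the three terms have sizes |z^4| = 3^4 = 81, |7z^2| = 7*3^2 = 63, |6| = 6
Step 2: The dominant term is g(z) = z^4; let h(z) = 7z^2 + 6 so f = g + h
Step 3: On |z| = 3: |g| = 81 and |h| <= 63 + 6 = 69
Step 4: Since 81 > 69, |h| < |g| on |z| = 3, so by Rouche f has the same number of zeros as g inside |z| < 3
Step 5: g(z) = z^4 has 4 zeros (all at the origin) inside |z| < 3. Answer = 4

4


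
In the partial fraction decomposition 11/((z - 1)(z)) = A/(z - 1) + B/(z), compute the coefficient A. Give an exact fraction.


Step 1: Multiply both sides by (z - 1) and set z = 1
Step 2: A = 11 / (1 - 0)
Step 3: A = 11 / 1
Step 4: A = 11

11


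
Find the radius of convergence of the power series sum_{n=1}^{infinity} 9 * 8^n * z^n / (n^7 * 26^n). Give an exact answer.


Step 1: General term a_n = 9 * 8^n / (n^7 * 26^n)
Step 2: By the root test, |a_n|^(1/n) = 9^(1/n) * 8 / (n^(7/n) * 26) -> 8/26 as n -> infinity (since 9^(1/n) -> 1 and n^(7/n) -> 1)
Step 3: R = 1/lim|a_n|^(1/n) = 26/8 = 13/4

13/4


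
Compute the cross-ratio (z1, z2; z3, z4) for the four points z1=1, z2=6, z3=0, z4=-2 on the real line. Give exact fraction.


Step 1: (z1-z3)(z2-z4) = 1 * 8 = 8
Step 2: (z1-z4)(z2-z3) = 3 * 6 = 18
Step 3: Cross-ratio = 8/18 = 4/9

4/9


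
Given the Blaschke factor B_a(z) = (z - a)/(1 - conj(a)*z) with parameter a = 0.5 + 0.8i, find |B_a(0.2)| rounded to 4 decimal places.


Step 1: Numerator z0 - a = 0.2 - (0.5 + 0.8i) = -0.3 - 0.8i
Step 2: Denominator 1 - conj(a)*z0 = 1 - (0.5 - 0.8i)*0.2 = 0.9 + 0.16i
Step 3: |z0 - a|^2 = (-0.3)^2 + (-0.8)^2 = 0.73; |1 - conj(a)*z0|^2 = 0.9^2 + 0.16^2 = 0.8356
Step 4: |B_a(0.2)| = sqrt(0.73 / 0.8356) = sqrt(0.873624)
Step 5: = 0.9347

0.9347


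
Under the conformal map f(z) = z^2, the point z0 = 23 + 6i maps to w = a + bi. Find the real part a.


Step 1: z0 = 23 + 6i
Step 2: z0^2 = 23^2 - 6^2 + 276i
Step 3: real part = 529 - 36 = 493

493


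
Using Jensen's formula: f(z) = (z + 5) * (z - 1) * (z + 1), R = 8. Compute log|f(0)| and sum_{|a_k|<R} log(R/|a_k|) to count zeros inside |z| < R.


Jensen's formula: (1/2pi)*integral log|f(Re^it)|dt = log|f(0)| + sum_{|a_k|<R} log(R/|a_k|)
Step 1: f(0) = 5 * (-1) * 1 = -5
Step 2: log|f(0)| = log|-5| + log|1| + log|-1| = 1.6094
Step 3: Zeros inside |z| < 8: -5, 1, -1
Step 4: Jensen sum = log(8/5) + log(8/1) + log(8/1) = 4.6289
Step 5: n(R) = number of terms in the Jensen sum = count of zeros inside |z| < 8 = 3

3


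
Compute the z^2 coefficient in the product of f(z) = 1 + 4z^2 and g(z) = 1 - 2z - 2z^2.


Step 1: z^2 term in f*g comes from: (1)*(-2z^2) + (0)*(-2z) + (4z^2)*(1)
Step 2: = -2 + 0 + 4
Step 3: = 2

2


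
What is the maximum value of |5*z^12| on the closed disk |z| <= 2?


Step 1: On |z| = 2, |f(z)| = 5 * |z|^12 = 5 * 2^12
Step 2: By maximum modulus principle, maximum is on boundary.
Step 3: Maximum = 5 * 4096 = 20480

20480


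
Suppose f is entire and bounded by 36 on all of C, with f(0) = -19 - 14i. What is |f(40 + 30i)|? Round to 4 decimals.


Step 1: By Liouville's theorem, a bounded entire function is constant.
Step 2: f(z) = f(0) = -19 - 14i for all z.
Step 3: |f(w)| = |-19 - 14i| = sqrt(361 + 196)
Step 4: = 23.6008

23.6008


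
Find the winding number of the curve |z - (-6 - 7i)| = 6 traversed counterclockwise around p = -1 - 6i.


Step 1: Center c = (-6, -7), radius = 6
Step 2: |p - c|^2 = 5^2 + 1^2 = 26
Step 3: r^2 = 36
Step 4: |p-c| < r so winding number = 1

1


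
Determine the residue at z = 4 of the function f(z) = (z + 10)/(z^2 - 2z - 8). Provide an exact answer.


Step 1: Q(z) = z^2 - 2z - 8 = (z - 4)(z + 2)
Step 2: Q'(z) = 2z - 2
Step 3: Q'(4) = 6, P(4) = 14
Step 4: Res = P(4)/Q'(4) = 14/6 = 7/3

7/3


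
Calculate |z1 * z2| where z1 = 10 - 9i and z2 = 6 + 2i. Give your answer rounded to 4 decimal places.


Step 1: |z1| = sqrt(10^2 + (-9)^2) = sqrt(181)
Step 2: |z2| = sqrt(6^2 + 2^2) = sqrt(40)
Step 3: |z1*z2| = |z1|*|z2| = sqrt(181) * sqrt(40) = sqrt(181 * 40) = sqrt(7240)
Step 4: = 85.0882

85.0882


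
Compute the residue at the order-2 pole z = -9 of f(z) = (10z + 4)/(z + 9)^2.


Step 1: Pole of order 2 at z = -9
Step 2: Res = lim d/dz [(z + 9)^2 * f(z)] as z -> -9
Step 3: (z + 9)^2 * f(z) = 10z + 4
Step 4: d/dz[10z + 4] = 10

10


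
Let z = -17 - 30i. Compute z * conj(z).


Step 1: conj(z) = -17 + 30i
Step 2: z * conj(z) = (-17)^2 + (-30)^2
Step 3: = 289 + 900 = 1189

1189


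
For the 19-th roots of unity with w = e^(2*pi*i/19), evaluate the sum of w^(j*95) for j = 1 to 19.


Step 1: The sum sum_{j=1}^{n} w^(k*j) equals n if n | k, else 0.
Step 2: Here n = 19, k = 95
Step 3: Does n divide k? 19 | 95 -> True
Step 4: Sum = 19

19


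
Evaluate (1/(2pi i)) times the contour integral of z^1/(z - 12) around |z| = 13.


Step 1: f(z) = z^1, a = 12 is inside |z| = 13
Step 2: By Cauchy integral formula: (1/(2pi*i)) * integral = f(a)
Step 3: f(12) = 12^1 = 12

12


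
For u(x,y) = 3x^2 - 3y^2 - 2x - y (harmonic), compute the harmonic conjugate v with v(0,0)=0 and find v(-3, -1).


Step 1: v_x = -u_y = 6y + 1
Step 2: v_y = u_x = 6x - 2
Step 3: v = 6xy + x - 2y + C
Step 4: v(0,0) = 0 => C = 0
Step 5: v(-3, -1) = 17

17


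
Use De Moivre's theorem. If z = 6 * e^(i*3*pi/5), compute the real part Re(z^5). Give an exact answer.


Step 1: By De Moivre's theorem, z^5 = 6^5 * e^(i*5*3*pi/5) = 7776 * (cos(3*pi) + i*sin(3*pi))
Step 2: |z|^5 = 6^5 = 7776
Step 3: Reduce the angle mod 2*pi: 3*pi - 2*pi = pi
Step 4: cos(pi) = -1
Step 5: Re(z^5) = 7776 * (-1) = -7776

-7776


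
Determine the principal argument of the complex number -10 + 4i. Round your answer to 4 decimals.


Step 1: z = -10 + 4i
Step 2: arg(z) = atan2(4, -10)
Step 3: arg(z) = 2.7611

2.7611


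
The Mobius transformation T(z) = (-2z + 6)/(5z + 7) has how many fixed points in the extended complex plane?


Step 1: Fixed points satisfy T(z) = z
Step 2: 5z^2 + 9z - 6 = 0
Step 3: Discriminant = 9^2 - 4*5*(-6) = 201
Step 4: Number of fixed points = 2

2


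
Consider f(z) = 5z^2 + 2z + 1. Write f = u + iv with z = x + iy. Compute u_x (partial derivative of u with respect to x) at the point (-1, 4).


Step 1: f(z) = 5(x+iy)^2 + 2(x+iy) + 1
Step 2: u = 5(x^2 - y^2) + 2x + 1
Step 3: u_x = 10x + 2
Step 4: At (-1, 4): u_x = -10 + 2 = -8

-8


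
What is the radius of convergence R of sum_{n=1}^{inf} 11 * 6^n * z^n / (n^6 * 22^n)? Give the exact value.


Step 1: General term a_n = 11 * 6^n / (n^6 * 22^n)
Step 2: By the root test, |a_n|^(1/n) = 11^(1/n) * 6 / (n^(6/n) * 22) -> 6/22 as n -> infinity (since 11^(1/n) -> 1 and n^(6/n) -> 1)
Step 3: R = 1/lim|a_n|^(1/n) = 22/6 = 11/3

11/3


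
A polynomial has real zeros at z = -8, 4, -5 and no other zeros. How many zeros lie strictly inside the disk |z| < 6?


Step 1: Check each root:
  z = -8: |-8| = 8 >= 6
  z = 4: |4| = 4 < 6
  z = -5: |-5| = 5 < 6
Step 2: Count = 2

2


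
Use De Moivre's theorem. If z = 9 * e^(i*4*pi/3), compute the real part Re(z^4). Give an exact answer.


Step 1: By De Moivre's theorem, z^4 = 9^4 * e^(i*4*4*pi/3) = 6561 * (cos(16*pi/3) + i*sin(16*pi/3))
Step 2: |z|^4 = 9^4 = 6561
Step 3: Reduce the angle mod 2*pi: 16*pi/3 - 4*pi = 4*pi/3
Step 4: cos(4*pi/3) = -1/2
Step 5: Re(z^4) = 6561 * (-1/2) = -6561/2

-6561/2


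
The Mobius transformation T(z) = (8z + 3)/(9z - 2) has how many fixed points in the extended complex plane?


Step 1: Fixed points satisfy T(z) = z
Step 2: 9z^2 - 10z - 3 = 0
Step 3: Discriminant = (-10)^2 - 4*9*(-3) = 208
Step 4: Number of fixed points = 2

2


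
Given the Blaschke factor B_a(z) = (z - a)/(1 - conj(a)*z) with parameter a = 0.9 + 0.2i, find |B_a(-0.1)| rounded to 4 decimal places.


Step 1: Numerator z0 - a = -0.1 - (0.9 + 0.2i) = -1 - 0.2i
Step 2: Denominator 1 - conj(a)*z0 = 1 - (0.9 - 0.2i)*(-0.1) = 1.09 - 0.02i
Step 3: |z0 - a|^2 = (-1)^2 + (-0.2)^2 = 1.04; |1 - conj(a)*z0|^2 = 1.09^2 + (-0.02)^2 = 1.1885
Step 4: |B_a(-0.1)| = sqrt(1.04 / 1.1885) = sqrt(0.875053)
Step 5: = 0.9354

0.9354


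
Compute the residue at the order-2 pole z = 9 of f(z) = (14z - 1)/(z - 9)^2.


Step 1: Pole of order 2 at z = 9
Step 2: Res = lim d/dz [(z - 9)^2 * f(z)] as z -> 9
Step 3: (z - 9)^2 * f(z) = 14z - 1
Step 4: d/dz[14z - 1] = 14

14


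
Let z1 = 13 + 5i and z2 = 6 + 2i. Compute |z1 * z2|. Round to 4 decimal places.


Step 1: |z1| = sqrt(13^2 + 5^2) = sqrt(194)
Step 2: |z2| = sqrt(6^2 + 2^2) = sqrt(40)
Step 3: |z1*z2| = |z1|*|z2| = sqrt(194) * sqrt(40) = sqrt(194 * 40) = sqrt(7760)
Step 4: = 88.0909

88.0909


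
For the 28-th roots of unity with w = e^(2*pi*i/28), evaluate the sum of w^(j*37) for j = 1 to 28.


Step 1: The sum sum_{j=1}^{n} w^(k*j) equals n if n | k, else 0.
Step 2: Here n = 28, k = 37
Step 3: Does n divide k? 28 | 37 -> False
Step 4: Sum = 0

0


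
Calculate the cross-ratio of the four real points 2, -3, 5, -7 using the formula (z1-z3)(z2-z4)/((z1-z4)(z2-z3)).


Step 1: (z1-z3)(z2-z4) = (-3) * 4 = -12
Step 2: (z1-z4)(z2-z3) = 9 * (-8) = -72
Step 3: Cross-ratio = 12/72 = 1/6

1/6


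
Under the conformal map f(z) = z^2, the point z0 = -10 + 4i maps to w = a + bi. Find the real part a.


Step 1: z0 = -10 + 4i
Step 2: z0^2 = (-10)^2 - 4^2 - 80i
Step 3: real part = 100 - 16 = 84

84


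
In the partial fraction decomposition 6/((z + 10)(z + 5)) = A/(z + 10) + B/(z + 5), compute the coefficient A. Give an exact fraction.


Step 1: Multiply both sides by (z + 10) and set z = -10
Step 2: A = 6 / (-10 + 5)
Step 3: A = 6 / (-5)
Step 4: A = -6/5

-6/5


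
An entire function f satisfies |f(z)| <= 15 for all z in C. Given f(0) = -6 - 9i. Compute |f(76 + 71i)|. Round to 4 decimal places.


Step 1: By Liouville's theorem, a bounded entire function is constant.
Step 2: f(z) = f(0) = -6 - 9i for all z.
Step 3: |f(w)| = |-6 - 9i| = sqrt(36 + 81)
Step 4: = 10.8167

10.8167


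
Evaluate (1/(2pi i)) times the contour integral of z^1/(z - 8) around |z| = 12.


Step 1: f(z) = z^1, a = 8 is inside |z| = 12
Step 2: By Cauchy integral formula: (1/(2pi*i)) * integral = f(a)
Step 3: f(8) = 8^1 = 8

8


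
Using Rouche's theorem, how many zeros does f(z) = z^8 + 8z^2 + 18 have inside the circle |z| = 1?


Step 1: On |z| = 1 the three terms have sizes |z^8| = 1^8 = 1, |8z^2| = 8*1^2 = 8, |18| = 18
Step 2: The dominant term is g(z) = 18; let h(z) = z^8 + 8z^2 so f = g + h
Step 3: On |z| = 1: |g| = 18 and |h| <= 1 + 8 = 9
Step 4: Since 18 > 9, |h| < |g| on |z| = 1, so by Rouche f has the same number of zeros as g inside |z| < 1
Step 5: g(z) = 18 is a nonzero constant with no zeros inside |z| < 1. Answer = 0

0


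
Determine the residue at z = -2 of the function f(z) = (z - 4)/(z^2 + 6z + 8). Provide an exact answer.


Step 1: Q(z) = z^2 + 6z + 8 = (z + 2)(z + 4)
Step 2: Q'(z) = 2z + 6
Step 3: Q'(-2) = 2, P(-2) = -6
Step 4: Res = P(-2)/Q'(-2) = -6/2 = -3

-3


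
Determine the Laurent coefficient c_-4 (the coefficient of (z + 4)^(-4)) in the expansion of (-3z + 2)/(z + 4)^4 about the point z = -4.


Step 1: Write the numerator in powers of (z + 4): -3z + 2 = -3(z + 4) + (-3*(-4) + 2) = -3(z + 4) + 14
Step 2: Divide by (z + 4)^4: f(z) = 14(z + 4)^(-4) - 3(z + 4)^(-3)
Step 3: This finite sum is the Laurent series of f about z = -4.
Step 4: Coefficient of (z + 4)^(-4) = -3*(-4) + 2 = 14

14


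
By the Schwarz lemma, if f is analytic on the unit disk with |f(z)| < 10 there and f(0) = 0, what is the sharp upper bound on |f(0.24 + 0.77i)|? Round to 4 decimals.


Step 1: g = f/10 maps D -> D with g(0) = 0, so by the Schwarz lemma |g(z)| <= |z|, i.e. |f(z)| <= 10|z|; this is sharp (f(z) = 10z).
Step 2: |z0|^2 = 0.24^2 + 0.77^2 = 0.6505
Step 3: |z0| = sqrt(0.6505) = 0.806536
Step 4: Best bound = 10 * |z0| = 10 * 0.806536 = 8.0654

8.0654


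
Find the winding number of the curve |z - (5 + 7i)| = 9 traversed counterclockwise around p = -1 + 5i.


Step 1: Center c = (5, 7), radius = 9
Step 2: |p - c|^2 = (-6)^2 + (-2)^2 = 40
Step 3: r^2 = 81
Step 4: |p-c| < r so winding number = 1

1


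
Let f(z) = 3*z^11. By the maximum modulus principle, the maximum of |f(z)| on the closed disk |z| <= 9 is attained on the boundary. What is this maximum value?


Step 1: On |z| = 9, |f(z)| = 3 * |z|^11 = 3 * 9^11
Step 2: By maximum modulus principle, maximum is on boundary.
Step 3: Maximum = 3 * 31381059609 = 94143178827

94143178827


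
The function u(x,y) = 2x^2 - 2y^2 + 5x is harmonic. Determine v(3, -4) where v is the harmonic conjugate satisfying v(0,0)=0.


Step 1: v_x = -u_y = 4y + 0
Step 2: v_y = u_x = 4x + 5
Step 3: v = 4xy + 5y + C
Step 4: v(0,0) = 0 => C = 0
Step 5: v(3, -4) = -68

-68


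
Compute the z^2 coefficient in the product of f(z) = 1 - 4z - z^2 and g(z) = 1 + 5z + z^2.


Step 1: z^2 term in f*g comes from: (1)*(z^2) + (-4z)*(5z) + (-z^2)*(1)
Step 2: = 1 - 20 - 1
Step 3: = -20

-20


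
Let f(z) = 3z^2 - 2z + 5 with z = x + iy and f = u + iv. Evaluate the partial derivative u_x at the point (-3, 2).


Step 1: f(z) = 3(x+iy)^2 - 2(x+iy) + 5
Step 2: u = 3(x^2 - y^2) - 2x + 5
Step 3: u_x = 6x - 2
Step 4: At (-3, 2): u_x = -18 - 2 = -20

-20


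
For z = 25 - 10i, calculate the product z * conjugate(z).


Step 1: conj(z) = 25 + 10i
Step 2: z * conj(z) = 25^2 + (-10)^2
Step 3: = 625 + 100 = 725

725


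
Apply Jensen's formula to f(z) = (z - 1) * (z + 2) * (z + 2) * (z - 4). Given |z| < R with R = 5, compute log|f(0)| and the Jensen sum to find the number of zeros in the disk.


Jensen's formula: (1/2pi)*integral log|f(Re^it)|dt = log|f(0)| + sum_{|a_k|<R} log(R/|a_k|)
Step 1: f(0) = (-1) * 2 * 2 * (-4) = 16
Step 2: log|f(0)| = log|1| + log|-2| + log|-2| + log|4| = 2.7726
Step 3: Zeros inside |z| < 5: 1, -2, -2, 4
Step 4: Jensen sum = log(5/1) + log(5/2) + log(5/2) + log(5/4) = 3.6652
Step 5: n(R) = number of terms in the Jensen sum = count of zeros inside |z| < 5 = 4

4


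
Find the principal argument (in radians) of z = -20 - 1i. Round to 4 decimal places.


Step 1: z = -20 - 1i
Step 2: arg(z) = atan2(-1, -20)
Step 3: arg(z) = -3.0916

-3.0916


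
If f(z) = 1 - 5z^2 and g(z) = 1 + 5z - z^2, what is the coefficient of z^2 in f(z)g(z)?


Step 1: z^2 term in f*g comes from: (1)*(-z^2) + (0)*(5z) + (-5z^2)*(1)
Step 2: = -1 + 0 - 5
Step 3: = -6

-6


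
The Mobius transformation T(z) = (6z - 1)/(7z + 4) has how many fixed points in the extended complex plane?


Step 1: Fixed points satisfy T(z) = z
Step 2: 7z^2 - 2z + 1 = 0
Step 3: Discriminant = (-2)^2 - 4*7*1 = -24
Step 4: Number of fixed points = 2

2


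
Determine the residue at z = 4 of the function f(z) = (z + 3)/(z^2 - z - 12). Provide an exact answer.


Step 1: Q(z) = z^2 - z - 12 = (z - 4)(z + 3)
Step 2: Q'(z) = 2z - 1
Step 3: Q'(4) = 7, P(4) = 7
Step 4: Res = P(4)/Q'(4) = 7/7 = 1

1


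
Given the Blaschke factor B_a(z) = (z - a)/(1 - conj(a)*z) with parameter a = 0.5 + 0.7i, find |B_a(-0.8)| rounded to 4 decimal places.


Step 1: Numerator z0 - a = -0.8 - (0.5 + 0.7i) = -1.3 - 0.7i
Step 2: Denominator 1 - conj(a)*z0 = 1 - (0.5 - 0.7i)*(-0.8) = 1.4 - 0.56i
Step 3: |z0 - a|^2 = (-1.3)^2 + (-0.7)^2 = 2.18; |1 - conj(a)*z0|^2 = 1.4^2 + (-0.56)^2 = 2.2736
Step 4: |B_a(-0.8)| = sqrt(2.18 / 2.2736) = sqrt(0.958832)
Step 5: = 0.9792

0.9792


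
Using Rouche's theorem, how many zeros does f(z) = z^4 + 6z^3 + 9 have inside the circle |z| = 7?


Step 1: On |z| = 7 the three terms have sizes |z^4| = 7^4 = 2401, |6z^3| = 6*7^3 = 2058, |9| = 9
Step 2: The dominant term is g(z) = z^4; let h(z) = 6z^3 + 9 so f = g + h
Step 3: On |z| = 7: |g| = 2401 and |h| <= 2058 + 9 = 2067
Step 4: Since 2401 > 2067, |h| < |g| on |z| = 7, so by Rouche f has the same number of zeros as g inside |z| < 7
Step 5: g(z) = z^4 has 4 zeros (all at the origin) inside |z| < 7. Answer = 4

4


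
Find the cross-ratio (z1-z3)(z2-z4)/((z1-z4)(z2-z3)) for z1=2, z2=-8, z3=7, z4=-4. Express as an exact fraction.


Step 1: (z1-z3)(z2-z4) = (-5) * (-4) = 20
Step 2: (z1-z4)(z2-z3) = 6 * (-15) = -90
Step 3: Cross-ratio = -20/90 = -2/9

-2/9


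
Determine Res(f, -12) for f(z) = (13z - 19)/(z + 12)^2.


Step 1: Pole of order 2 at z = -12
Step 2: Res = lim d/dz [(z + 12)^2 * f(z)] as z -> -12
Step 3: (z + 12)^2 * f(z) = 13z - 19
Step 4: d/dz[13z - 19] = 13

13


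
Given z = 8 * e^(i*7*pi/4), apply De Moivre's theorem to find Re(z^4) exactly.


Step 1: By De Moivre's theorem, z^4 = 8^4 * e^(i*4*7*pi/4) = 4096 * (cos(7*pi) + i*sin(7*pi))
Step 2: |z|^4 = 8^4 = 4096
Step 3: Reduce the angle mod 2*pi: 7*pi - 6*pi = pi
Step 4: cos(pi) = -1
Step 5: Re(z^4) = 4096 * (-1) = -4096

-4096


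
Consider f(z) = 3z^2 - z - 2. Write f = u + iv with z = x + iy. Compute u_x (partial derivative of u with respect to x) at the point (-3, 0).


Step 1: f(z) = 3(x+iy)^2 - (x+iy) - 2
Step 2: u = 3(x^2 - y^2) - x - 2
Step 3: u_x = 6x - 1
Step 4: At (-3, 0): u_x = -18 - 1 = -19

-19


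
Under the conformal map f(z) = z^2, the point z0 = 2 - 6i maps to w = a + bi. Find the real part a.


Step 1: z0 = 2 - 6i
Step 2: z0^2 = 2^2 - (-6)^2 - 24i
Step 3: real part = 4 - 36 = -32

-32


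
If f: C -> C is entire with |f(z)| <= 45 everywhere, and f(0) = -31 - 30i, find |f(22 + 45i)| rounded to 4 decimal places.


Step 1: By Liouville's theorem, a bounded entire function is constant.
Step 2: f(z) = f(0) = -31 - 30i for all z.
Step 3: |f(w)| = |-31 - 30i| = sqrt(961 + 900)
Step 4: = 43.1393

43.1393


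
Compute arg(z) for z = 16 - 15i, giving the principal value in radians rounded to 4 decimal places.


Step 1: z = 16 - 15i
Step 2: arg(z) = atan2(-15, 16)
Step 3: arg(z) = -0.7532

-0.7532


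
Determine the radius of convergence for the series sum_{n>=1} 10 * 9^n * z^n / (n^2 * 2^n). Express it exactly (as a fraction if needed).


Step 1: General term a_n = 10 * 9^n / (n^2 * 2^n)
Step 2: By the root test, |a_n|^(1/n) = 10^(1/n) * 9 / (n^(2/n) * 2) -> 9/2 as n -> infinity (since 10^(1/n) -> 1 and n^(2/n) -> 1)
Step 3: R = 1/lim|a_n|^(1/n) = 2/9

2/9


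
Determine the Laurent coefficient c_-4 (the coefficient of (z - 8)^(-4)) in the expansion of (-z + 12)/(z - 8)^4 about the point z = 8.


Step 1: Write the numerator in powers of (z - 8): -z + 12 = -(z - 8) + (-1*8 + 12) = -(z - 8) + 4
Step 2: Divide by (z - 8)^4: f(z) = 4(z - 8)^(-4) - (z - 8)^(-3)
Step 3: This finite sum is the Laurent series of f about z = 8.
Step 4: Coefficient of (z - 8)^(-4) = -1*8 + 12 = 4

4


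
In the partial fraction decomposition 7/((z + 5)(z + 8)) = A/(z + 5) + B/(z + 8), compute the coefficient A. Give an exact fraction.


Step 1: Multiply both sides by (z + 5) and set z = -5
Step 2: A = 7 / (-5 + 8)
Step 3: A = 7 / 3
Step 4: A = 7/3

7/3


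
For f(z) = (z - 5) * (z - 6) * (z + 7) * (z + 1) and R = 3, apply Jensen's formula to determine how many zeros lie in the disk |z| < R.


Jensen's formula: (1/2pi)*integral log|f(Re^it)|dt = log|f(0)| + sum_{|a_k|<R} log(R/|a_k|)
Step 1: f(0) = (-5) * (-6) * 7 * 1 = 210
Step 2: log|f(0)| = log|5| + log|6| + log|-7| + log|-1| = 5.3471
Step 3: Zeros inside |z| < 3: -1
Step 4: Jensen sum = log(3/1) = 1.0986
Step 5: n(R) = number of terms in the Jensen sum = count of zeros inside |z| < 3 = 1

1


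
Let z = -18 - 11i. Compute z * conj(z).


Step 1: conj(z) = -18 + 11i
Step 2: z * conj(z) = (-18)^2 + (-11)^2
Step 3: = 324 + 121 = 445

445


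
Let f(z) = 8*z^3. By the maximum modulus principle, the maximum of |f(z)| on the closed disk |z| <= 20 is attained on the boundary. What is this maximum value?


Step 1: On |z| = 20, |f(z)| = 8 * |z|^3 = 8 * 20^3
Step 2: By maximum modulus principle, maximum is on boundary.
Step 3: Maximum = 8 * 8000 = 64000

64000


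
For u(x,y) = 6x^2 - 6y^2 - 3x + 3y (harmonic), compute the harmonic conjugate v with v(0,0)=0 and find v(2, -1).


Step 1: v_x = -u_y = 12y - 3
Step 2: v_y = u_x = 12x - 3
Step 3: v = 12xy - 3x - 3y + C
Step 4: v(0,0) = 0 => C = 0
Step 5: v(2, -1) = -27

-27


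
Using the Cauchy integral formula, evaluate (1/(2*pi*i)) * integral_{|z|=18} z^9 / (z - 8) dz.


Step 1: f(z) = z^9, a = 8 is inside |z| = 18
Step 2: By Cauchy integral formula: (1/(2pi*i)) * integral = f(a)
Step 3: f(8) = 8^9 = 134217728

134217728


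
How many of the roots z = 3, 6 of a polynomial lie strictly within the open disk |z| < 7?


Step 1: Check each root:
  z = 3: |3| = 3 < 7
  z = 6: |6| = 6 < 7
Step 2: Count = 2

2


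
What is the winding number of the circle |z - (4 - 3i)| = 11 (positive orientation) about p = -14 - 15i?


Step 1: Center c = (4, -3), radius = 11
Step 2: |p - c|^2 = (-18)^2 + (-12)^2 = 468
Step 3: r^2 = 121
Step 4: |p-c| > r so winding number = 0

0


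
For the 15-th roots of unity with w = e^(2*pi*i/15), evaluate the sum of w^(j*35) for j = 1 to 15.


Step 1: The sum sum_{j=1}^{n} w^(k*j) equals n if n | k, else 0.
Step 2: Here n = 15, k = 35
Step 3: Does n divide k? 15 | 35 -> False
Step 4: Sum = 0

0


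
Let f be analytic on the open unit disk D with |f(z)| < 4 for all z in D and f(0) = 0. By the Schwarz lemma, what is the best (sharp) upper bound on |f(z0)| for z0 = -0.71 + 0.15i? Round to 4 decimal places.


Step 1: g = f/4 maps D -> D with g(0) = 0, so by the Schwarz lemma |g(z)| <= |z|, i.e. |f(z)| <= 4|z|; this is sharp (f(z) = 4z).
Step 2: |z0|^2 = (-0.71)^2 + 0.15^2 = 0.5266
Step 3: |z0| = sqrt(0.5266) = 0.725672
Step 4: Best bound = 4 * |z0| = 4 * 0.725672 = 2.9027

2.9027


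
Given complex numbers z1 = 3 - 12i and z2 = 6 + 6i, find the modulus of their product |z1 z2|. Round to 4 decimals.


Step 1: |z1| = sqrt(3^2 + (-12)^2) = sqrt(153)
Step 2: |z2| = sqrt(6^2 + 6^2) = sqrt(72)
Step 3: |z1*z2| = |z1|*|z2| = sqrt(153) * sqrt(72) = sqrt(153 * 72) = sqrt(11016)
Step 4: = 104.9571

104.9571


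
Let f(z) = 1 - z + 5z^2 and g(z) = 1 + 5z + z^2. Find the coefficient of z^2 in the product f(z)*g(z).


Step 1: z^2 term in f*g comes from: (1)*(z^2) + (-z)*(5z) + (5z^2)*(1)
Step 2: = 1 - 5 + 5
Step 3: = 1

1


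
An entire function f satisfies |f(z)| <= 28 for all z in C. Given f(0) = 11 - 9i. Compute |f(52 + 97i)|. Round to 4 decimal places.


Step 1: By Liouville's theorem, a bounded entire function is constant.
Step 2: f(z) = f(0) = 11 - 9i for all z.
Step 3: |f(w)| = |11 - 9i| = sqrt(121 + 81)
Step 4: = 14.2127

14.2127


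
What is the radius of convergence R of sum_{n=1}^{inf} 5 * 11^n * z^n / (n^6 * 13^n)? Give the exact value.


Step 1: General term a_n = 5 * 11^n / (n^6 * 13^n)
Step 2: By the root test, |a_n|^(1/n) = 5^(1/n) * 11 / (n^(6/n) * 13) -> 11/13 as n -> infinity (since 5^(1/n) -> 1 and n^(6/n) -> 1)
Step 3: R = 1/lim|a_n|^(1/n) = 13/11

13/11


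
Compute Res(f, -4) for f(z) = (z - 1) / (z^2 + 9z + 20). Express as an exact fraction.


Step 1: Q(z) = z^2 + 9z + 20 = (z + 4)(z + 5)
Step 2: Q'(z) = 2z + 9
Step 3: Q'(-4) = 1, P(-4) = -5
Step 4: Res = P(-4)/Q'(-4) = -5/1 = -5

-5


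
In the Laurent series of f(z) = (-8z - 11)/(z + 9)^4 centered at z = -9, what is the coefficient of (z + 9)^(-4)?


Step 1: Write the numerator in powers of (z + 9): -8z - 11 = -8(z + 9) + (-8*(-9) - 11) = -8(z + 9) + 61
Step 2: Divide by (z + 9)^4: f(z) = 61(z + 9)^(-4) - 8(z + 9)^(-3)
Step 3: This finite sum is the Laurent series of f about z = -9.
Step 4: Coefficient of (z + 9)^(-4) = -8*(-9) - 11 = 61

61


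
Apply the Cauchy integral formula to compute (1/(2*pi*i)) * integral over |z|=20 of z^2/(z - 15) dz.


Step 1: f(z) = z^2, a = 15 is inside |z| = 20
Step 2: By Cauchy integral formula: (1/(2pi*i)) * integral = f(a)
Step 3: f(15) = 15^2 = 225

225


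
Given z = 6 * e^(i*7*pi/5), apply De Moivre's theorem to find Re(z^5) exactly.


Step 1: By De Moivre's theorem, z^5 = 6^5 * e^(i*5*7*pi/5) = 7776 * (cos(7*pi) + i*sin(7*pi))
Step 2: |z|^5 = 6^5 = 7776
Step 3: Reduce the angle mod 2*pi: 7*pi - 6*pi = pi
Step 4: cos(pi) = -1
Step 5: Re(z^5) = 7776 * (-1) = -7776

-7776


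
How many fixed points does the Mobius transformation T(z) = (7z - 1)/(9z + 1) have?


Step 1: Fixed points satisfy T(z) = z
Step 2: 9z^2 - 6z + 1 = 0
Step 3: Discriminant = (-6)^2 - 4*9*1 = 0
Step 4: Number of fixed points = 1

1


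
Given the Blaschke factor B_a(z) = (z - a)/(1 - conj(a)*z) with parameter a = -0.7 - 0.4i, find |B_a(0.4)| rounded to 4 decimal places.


Step 1: Numerator z0 - a = 0.4 - (-0.7 - 0.4i) = 1.1 + 0.4i
Step 2: Denominator 1 - conj(a)*z0 = 1 - (-0.7 + 0.4i)*0.4 = 1.28 - 0.16i
Step 3: |z0 - a|^2 = 1.1^2 + 0.4^2 = 1.37; |1 - conj(a)*z0|^2 = 1.28^2 + (-0.16)^2 = 1.664
Step 4: |B_a(0.4)| = sqrt(1.37 / 1.664) = sqrt(0.823317)
Step 5: = 0.9074

0.9074


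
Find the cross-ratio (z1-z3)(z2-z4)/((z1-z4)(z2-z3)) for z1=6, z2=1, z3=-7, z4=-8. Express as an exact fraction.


Step 1: (z1-z3)(z2-z4) = 13 * 9 = 117
Step 2: (z1-z4)(z2-z3) = 14 * 8 = 112
Step 3: Cross-ratio = 117/112 = 117/112

117/112


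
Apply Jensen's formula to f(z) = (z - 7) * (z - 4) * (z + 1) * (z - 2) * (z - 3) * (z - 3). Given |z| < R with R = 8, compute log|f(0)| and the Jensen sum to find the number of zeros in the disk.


Jensen's formula: (1/2pi)*integral log|f(Re^it)|dt = log|f(0)| + sum_{|a_k|<R} log(R/|a_k|)
Step 1: f(0) = (-7) * (-4) * 1 * (-2) * (-3) * (-3) = -504
Step 2: log|f(0)| = log|7| + log|4| + log|-1| + log|2| + log|3| + log|3| = 6.2226
Step 3: Zeros inside |z| < 8: 7, 4, -1, 2, 3, 3
Step 4: Jensen sum = log(8/7) + log(8/4) + log(8/1) + log(8/2) + log(8/3) + log(8/3) = 6.2541
Step 5: n(R) = number of terms in the Jensen sum = count of zeros inside |z| < 8 = 6

6


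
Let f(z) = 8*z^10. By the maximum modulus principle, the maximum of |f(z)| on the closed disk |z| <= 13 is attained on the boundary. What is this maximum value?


Step 1: On |z| = 13, |f(z)| = 8 * |z|^10 = 8 * 13^10
Step 2: By maximum modulus principle, maximum is on boundary.
Step 3: Maximum = 8 * 137858491849 = 1102867934792

1102867934792


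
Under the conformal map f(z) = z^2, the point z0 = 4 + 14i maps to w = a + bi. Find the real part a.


Step 1: z0 = 4 + 14i
Step 2: z0^2 = 4^2 - 14^2 + 112i
Step 3: real part = 16 - 196 = -180

-180
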